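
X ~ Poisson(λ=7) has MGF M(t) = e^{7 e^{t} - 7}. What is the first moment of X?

To find E[X], compute M^(1)(0):
M^(1)(t) = 7 e^{t} e^{7 e^{t} - 7}
M^(1)(0) = 7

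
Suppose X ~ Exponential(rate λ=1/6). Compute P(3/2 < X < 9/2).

P(3/2 < X < 9/2) = ∫_{3/2}^{9/2} f(x) dx
where f(x) = \frac{e^{- \frac{x}{6}}}{6}
= - \frac{1 - e^{\frac{1}{2}}}{e^{\frac{3}{4}}}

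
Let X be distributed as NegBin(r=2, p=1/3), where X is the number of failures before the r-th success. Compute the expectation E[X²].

Using the identity E[X²] = Var(X) + (E[X])²:
E[X] = 4
Var(X) = 12
E[X²] = 12 + (4)²
= 28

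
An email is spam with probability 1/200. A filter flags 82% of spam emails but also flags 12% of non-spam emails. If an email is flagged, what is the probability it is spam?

Let D = the rare event, + = positive/flagged.
P(D) = 1/200
P(+|D) = 82/100 = 41/50
P(+|D') = 12/100 = 3/25
P(+) = P(+|D)P(D) + P(+|D')P(D')
     = \frac{41}{50} × \frac{1}{200} + \frac{3}{25} × \frac{199}{200}
     = \frac{247}{2000}
P(D|+) = P(+|D)P(D)/P(+) = \frac{41}{1235}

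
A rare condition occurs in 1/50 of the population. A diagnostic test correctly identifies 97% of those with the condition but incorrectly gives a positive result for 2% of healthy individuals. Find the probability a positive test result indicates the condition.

Let D = the rare event, + = positive/flagged.
P(D) = 1/50
P(+|D) = 97/100
P(+|D') = 2/100 = 1/50
P(+) = P(+|D)P(D) + P(+|D')P(D')
     = \frac{97}{100} × \frac{1}{50} + \frac{1}{50} × \frac{49}{50}
     = \frac{39}{1000}
P(D|+) = P(+|D)P(D)/P(+) = \frac{97}{195}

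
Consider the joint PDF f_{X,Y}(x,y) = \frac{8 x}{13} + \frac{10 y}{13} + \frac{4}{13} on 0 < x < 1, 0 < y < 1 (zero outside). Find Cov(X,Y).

E[XY] = ∫∫ xy × f(x,y) dx dy = \frac{4}{13}
E[X] = \frac{43}{78}
E[Y] = \frac{22}{39}
Cov(X,Y) = E[XY] - E[X]E[Y] = - \frac{5}{1521}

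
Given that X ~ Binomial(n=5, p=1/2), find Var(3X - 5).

For X ~ Binomial(n=5, p=1/2):
Var(X) = \frac{5}{4}
Var(3X - 5) = (3)² × Var(X) = 9 × \frac{5}{4} = \frac{45}{4}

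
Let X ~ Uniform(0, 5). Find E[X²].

Using the identity E[X²] = Var(X) + (E[X])²:
E[X] = \frac{5}{2}
Var(X) = \frac{25}{12}
E[X²] = \frac{25}{12} + (\frac{5}{2})²
= \frac{25}{3}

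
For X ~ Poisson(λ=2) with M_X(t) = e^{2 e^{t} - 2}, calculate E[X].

To find E[X], compute M^(1)(0):
M^(1)(t) = 2 e^{t} e^{2 e^{t} - 2}
M^(1)(0) = 2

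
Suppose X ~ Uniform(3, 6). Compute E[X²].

Using the identity E[X²] = Var(X) + (E[X])²:
E[X] = \frac{9}{2}
Var(X) = \frac{3}{4}
E[X²] = \frac{3}{4} + (\frac{9}{2})²
= 21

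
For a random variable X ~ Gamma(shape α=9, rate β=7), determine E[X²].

Using the identity E[X²] = Var(X) + (E[X])²:
E[X] = \frac{9}{7}
Var(X) = \frac{9}{49}
E[X²] = \frac{9}{49} + (\frac{9}{7})²
= \frac{90}{49}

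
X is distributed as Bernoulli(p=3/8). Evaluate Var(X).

For X ~ Bernoulli(p=3/8):
Var(X) = \frac{15}{64}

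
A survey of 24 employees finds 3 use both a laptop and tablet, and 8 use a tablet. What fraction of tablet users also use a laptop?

P(A ∩ B) = 3/24 = 1/8
P(B) = 8/24 = 1/3
P(A|B) = P(A ∩ B) / P(B) = (1/8) / (1/3) = 3/8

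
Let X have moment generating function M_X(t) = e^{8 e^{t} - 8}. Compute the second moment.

To find E[X^2], compute M^(2)(0):
M^(1)(t) = 8 e^{t} e^{8 e^{t} - 8}
M^(2)(t) = 64 e^{2 t} e^{8 e^{t} - 8} + 8 e^{t} e^{8 e^{t} - 8}
M^(2)(0) = 72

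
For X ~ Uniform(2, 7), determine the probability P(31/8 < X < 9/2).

P(31/8 < X < 9/2) = ∫_{31/8}^{9/2} f(x) dx
where f(x) = \frac{1}{5}
= \frac{1}{8}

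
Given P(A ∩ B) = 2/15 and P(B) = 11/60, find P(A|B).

P(A|B) = P(A ∩ B) / P(B)
= (2/15) / (11/60)
= 8/11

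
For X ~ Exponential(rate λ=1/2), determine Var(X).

For X ~ Exponential(rate λ=1/2):
Var(X) = 4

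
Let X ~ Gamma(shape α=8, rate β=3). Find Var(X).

For X ~ Gamma(shape α=8, rate β=3):
Var(X) = \frac{8}{9}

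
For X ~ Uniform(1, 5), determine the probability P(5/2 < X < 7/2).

P(5/2 < X < 7/2) = ∫_{5/2}^{7/2} f(x) dx
where f(x) = \frac{1}{4}
= \frac{1}{4}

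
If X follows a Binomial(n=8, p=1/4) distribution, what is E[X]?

For X ~ Binomial(n=8, p=1/4), the expected value is:
E[X] = 2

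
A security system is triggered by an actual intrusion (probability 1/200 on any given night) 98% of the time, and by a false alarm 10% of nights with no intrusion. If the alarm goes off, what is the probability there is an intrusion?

Let D = the rare event, + = positive/flagged.
P(D) = 1/200
P(+|D) = 98/100 = 49/50
P(+|D') = 10/100 = 1/10
P(+) = P(+|D)P(D) + P(+|D')P(D')
     = \frac{49}{50} × \frac{1}{200} + \frac{1}{10} × \frac{199}{200}
     = \frac{261}{2500}
P(D|+) = P(+|D)P(D)/P(+) = \frac{49}{1044}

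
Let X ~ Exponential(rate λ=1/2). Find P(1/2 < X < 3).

P(1/2 < X < 3) = ∫_{1/2}^{3} f(x) dx
where f(x) = \frac{e^{- \frac{x}{2}}}{2}
= - \frac{1}{e^{\frac{3}{2}}} + e^{- \frac{1}{4}}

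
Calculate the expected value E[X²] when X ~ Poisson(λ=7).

Using the identity E[X²] = Var(X) + (E[X])²:
E[X] = 7
Var(X) = 7
E[X²] = 7 + (7)²
= 56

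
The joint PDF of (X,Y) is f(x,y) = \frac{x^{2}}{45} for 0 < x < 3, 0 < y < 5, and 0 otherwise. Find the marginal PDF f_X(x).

f_X(x) = ∫_0^5 f(x,y) dy
= ∫_0^5 \frac{x^{2}}{45} dy
= \frac{x^{2}}{9} for 0 < x < 3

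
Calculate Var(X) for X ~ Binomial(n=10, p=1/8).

For X ~ Binomial(n=10, p=1/8):
Var(X) = \frac{35}{32}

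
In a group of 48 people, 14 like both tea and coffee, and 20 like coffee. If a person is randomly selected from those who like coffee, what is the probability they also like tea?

P(A ∩ B) = 14/48 = 7/24
P(B) = 20/48 = 5/12
P(A|B) = P(A ∩ B) / P(B) = (7/24) / (5/12) = 7/10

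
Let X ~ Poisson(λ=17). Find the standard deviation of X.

For X ~ Poisson(λ=17):
Var(X) = 17
SD(X) = √(Var(X)) = √(17) = \sqrt{17}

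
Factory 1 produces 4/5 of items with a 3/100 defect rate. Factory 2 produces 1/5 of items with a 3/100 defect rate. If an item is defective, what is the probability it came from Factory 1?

Using Bayes' theorem:
P(F1) = 4/5, P(D|F1) = 3/100
P(F2) = 1/5, P(D|F2) = 3/100
P(D) = P(D|F1)P(F1) + P(D|F2)P(F2)
     = \frac{3}{100}
P(F1|D) = P(D|F1)P(F1) / P(D)
= \frac{4}{5}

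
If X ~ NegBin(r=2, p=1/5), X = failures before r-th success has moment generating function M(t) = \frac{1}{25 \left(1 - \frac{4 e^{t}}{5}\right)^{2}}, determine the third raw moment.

To find E[X^3], compute M^(3)(0):
M^(1)(t) = \frac{8 e^{t}}{125 \left(1 - \frac{4 e^{t}}{5}\right)^{3}}
M^(2)(t) = \frac{8 e^{t}}{125 \left(1 - \frac{4 e^{t}}{5}\right)^{3}} + \frac{96 e^{2 t}}{625 \left(1 - \frac{4 e^{t}}{5}\right)^{4}}
M^(3)(t) = \frac{8 e^{t}}{125 \left(1 - \frac{4 e^{t}}{5}\right)^{3}} + \frac{288 e^{2 t}}{625 \left(1 - \frac{4 e^{t}}{5}\right)^{4}} + \frac{1536 e^{3 t}}{3125 \left(1 - \frac{4 e^{t}}{5}\right)^{5}}
M^(3)(0) = 1832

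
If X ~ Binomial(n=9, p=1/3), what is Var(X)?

For X ~ Binomial(n=9, p=1/3):
Var(X) = 2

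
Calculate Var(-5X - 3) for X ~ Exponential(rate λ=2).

For X ~ Exponential(rate λ=2):
Var(X) = \frac{1}{4}
Var(-5X - 3) = (-5)² × Var(X) = 25 × \frac{1}{4} = \frac{25}{4}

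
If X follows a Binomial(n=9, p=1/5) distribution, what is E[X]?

For X ~ Binomial(n=9, p=1/5), the expected value is:
E[X] = \frac{9}{5}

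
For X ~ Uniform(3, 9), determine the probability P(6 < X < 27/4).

P(6 < X < 27/4) = ∫_{6}^{27/4} f(x) dx
where f(x) = \frac{1}{6}
= \frac{1}{8}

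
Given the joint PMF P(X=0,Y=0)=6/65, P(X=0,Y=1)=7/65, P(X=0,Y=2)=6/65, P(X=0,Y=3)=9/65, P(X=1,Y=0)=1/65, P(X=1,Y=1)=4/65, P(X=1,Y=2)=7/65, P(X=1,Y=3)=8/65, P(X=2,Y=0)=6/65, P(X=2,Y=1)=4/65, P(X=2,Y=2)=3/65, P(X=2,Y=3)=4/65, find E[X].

First find marginal of X:
P(X=0) = 28/65
P(X=1) = 4/13
P(X=2) = 17/65
E[X] = 0 × 28/65 + 1 × 4/13 + 2 × 17/65 = 54/65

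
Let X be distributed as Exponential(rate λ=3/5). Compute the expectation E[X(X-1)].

E[X(X-1)] = E[X² - X] = E[X²] - E[X]
E[X] = \frac{5}{3}
E[X²] = Var(X) + (E[X])² = \frac{25}{9} + (\frac{5}{3})² = \frac{50}{9}
E[X(X-1)] = \frac{50}{9} - \frac{5}{3} = \frac{35}{9}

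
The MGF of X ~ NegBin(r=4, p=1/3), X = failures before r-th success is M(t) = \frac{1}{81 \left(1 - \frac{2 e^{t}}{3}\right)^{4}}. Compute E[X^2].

To find E[X^2], compute M^(2)(0):
M^(1)(t) = \frac{8 e^{t}}{243 \left(1 - \frac{2 e^{t}}{3}\right)^{5}}
M^(2)(t) = \frac{8 e^{t}}{243 \left(1 - \frac{2 e^{t}}{3}\right)^{5}} + \frac{80 e^{2 t}}{729 \left(1 - \frac{2 e^{t}}{3}\right)^{6}}
M^(2)(0) = 88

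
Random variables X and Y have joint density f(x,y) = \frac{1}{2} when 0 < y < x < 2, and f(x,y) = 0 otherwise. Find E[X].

f_X(x) = ∫_0^x \frac{1}{2} dy = \frac{x}{2}
E[X] = ∫_0^2 x × (\frac{x}{2}) dx = \frac{4}{3}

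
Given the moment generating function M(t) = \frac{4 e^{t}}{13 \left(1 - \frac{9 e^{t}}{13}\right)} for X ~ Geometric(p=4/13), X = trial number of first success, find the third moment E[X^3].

To find E[X^3], compute M^(3)(0):
M^(1)(t) = \frac{4 e^{t}}{13 \left(1 - \frac{9 e^{t}}{13}\right)} + \frac{36 e^{2 t}}{169 \left(1 - \frac{9 e^{t}}{13}\right)^{2}}
M^(2)(t) = \frac{4 e^{t}}{13 \left(1 - \frac{9 e^{t}}{13}\right)} + \frac{108 e^{2 t}}{169 \left(1 - \frac{9 e^{t}}{13}\right)^{2}} + \frac{648 e^{3 t}}{2197 \left(1 - \frac{9 e^{t}}{13}\right)^{3}}
M^(3)(t) = \frac{4 e^{t}}{13 \left(1 - \frac{9 e^{t}}{13}\right)} + \frac{252 e^{2 t}}{169 \left(1 - \frac{9 e^{t}}{13}\right)^{2}} + \frac{3888 e^{3 t}}{2197 \left(1 - \frac{9 e^{t}}{13}\right)^{3}} + \frac{17496 e^{4 t}}{28561 \left(1 - \frac{9 e^{t}}{13}\right)^{4}}
M^(3)(0) = \frac{4667}{32}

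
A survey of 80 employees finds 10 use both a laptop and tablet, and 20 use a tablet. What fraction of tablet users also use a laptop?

P(A ∩ B) = 10/80 = 1/8
P(B) = 20/80 = 1/4
P(A|B) = P(A ∩ B) / P(B) = (1/8) / (1/4) = 1/2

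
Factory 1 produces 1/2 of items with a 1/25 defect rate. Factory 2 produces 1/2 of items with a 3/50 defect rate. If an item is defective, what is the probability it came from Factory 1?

Using Bayes' theorem:
P(F1) = 1/2, P(D|F1) = 1/25
P(F2) = 1/2, P(D|F2) = 3/50
P(D) = P(D|F1)P(F1) + P(D|F2)P(F2)
     = \frac{1}{20}
P(F1|D) = P(D|F1)P(F1) / P(D)
= \frac{2}{5}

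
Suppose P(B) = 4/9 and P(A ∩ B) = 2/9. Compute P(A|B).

P(A|B) = P(A ∩ B) / P(B)
= (2/9) / (4/9)
= 1/2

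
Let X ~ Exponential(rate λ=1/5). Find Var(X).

For X ~ Exponential(rate λ=1/5):
Var(X) = 25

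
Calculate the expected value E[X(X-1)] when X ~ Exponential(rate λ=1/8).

E[X(X-1)] = E[X² - X] = E[X²] - E[X]
E[X] = 8
E[X²] = Var(X) + (E[X])² = 64 + (8)² = 128
E[X(X-1)] = 128 - 8 = 120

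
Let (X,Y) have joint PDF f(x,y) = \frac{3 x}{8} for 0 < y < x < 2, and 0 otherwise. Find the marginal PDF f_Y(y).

f_Y(y) = ∫_y^2 \frac{3 x}{8} dx = \frac{3}{4} - \frac{3 y^{2}}{16}
for 0 < y < 2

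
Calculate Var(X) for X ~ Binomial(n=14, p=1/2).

For X ~ Binomial(n=14, p=1/2):
Var(X) = \frac{7}{2}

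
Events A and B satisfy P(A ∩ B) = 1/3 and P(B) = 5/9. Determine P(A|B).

P(A|B) = P(A ∩ B) / P(B)
= (1/3) / (5/9)
= 3/5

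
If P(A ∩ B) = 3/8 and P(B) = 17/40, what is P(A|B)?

P(A|B) = P(A ∩ B) / P(B)
= (3/8) / (17/40)
= 15/17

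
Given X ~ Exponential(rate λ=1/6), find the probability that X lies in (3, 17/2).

P(3 < X < 17/2) = ∫_{3}^{17/2} f(x) dx
where f(x) = \frac{e^{- \frac{x}{6}}}{6}
= - \frac{1}{e^{\frac{17}{12}}} + e^{- \frac{1}{2}}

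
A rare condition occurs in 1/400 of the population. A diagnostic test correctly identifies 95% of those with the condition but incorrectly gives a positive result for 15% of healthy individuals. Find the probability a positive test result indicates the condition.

Let D = the rare event, + = positive/flagged.
P(D) = 1/400
P(+|D) = 95/100 = 19/20
P(+|D') = 15/100 = 3/20
P(+) = P(+|D)P(D) + P(+|D')P(D')
     = \frac{19}{20} × \frac{1}{400} + \frac{3}{20} × \frac{399}{400}
     = \frac{19}{125}
P(D|+) = P(+|D)P(D)/P(+) = \frac{1}{64}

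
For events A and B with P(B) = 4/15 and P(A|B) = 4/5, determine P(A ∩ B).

By definition, P(A|B) = P(A ∩ B) / P(B)
So P(A ∩ B) = P(A|B) × P(B)
= 4/5 × 4/15
= 16/75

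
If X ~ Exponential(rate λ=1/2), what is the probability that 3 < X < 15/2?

P(3 < X < 15/2) = ∫_{3}^{15/2} f(x) dx
where f(x) = \frac{e^{- \frac{x}{2}}}{2}
= - \frac{1}{e^{\frac{15}{4}}} + e^{- \frac{3}{2}}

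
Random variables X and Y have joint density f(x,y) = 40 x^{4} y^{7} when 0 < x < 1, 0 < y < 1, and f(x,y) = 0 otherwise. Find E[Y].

E[Y] = ∫_0^1 ∫_0^1 y × f(x,y) dx dy
= \frac{8}{9}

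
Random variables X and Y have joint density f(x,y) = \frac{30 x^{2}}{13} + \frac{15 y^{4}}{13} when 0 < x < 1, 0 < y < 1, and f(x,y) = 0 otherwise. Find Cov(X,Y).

E[XY] = ∫∫ xy × f(x,y) dx dy = \frac{5}{13}
E[X] = \frac{9}{13}
E[Y] = \frac{15}{26}
Cov(X,Y) = E[XY] - E[X]E[Y] = - \frac{5}{338}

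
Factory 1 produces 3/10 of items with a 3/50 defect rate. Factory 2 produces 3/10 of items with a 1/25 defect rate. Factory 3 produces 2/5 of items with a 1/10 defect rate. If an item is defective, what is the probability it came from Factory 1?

Using Bayes' theorem:
P(F1) = 3/10, P(D|F1) = 3/50
P(F2) = 3/10, P(D|F2) = 1/25
P(F3) = 2/5, P(D|F3) = 1/10
P(D) = P(D|F1)P(F1) + P(D|F2)P(F2) + P(D|F3)P(F3)
     = \frac{7}{100}
P(F1|D) = P(D|F1)P(F1) / P(D)
= \frac{9}{35}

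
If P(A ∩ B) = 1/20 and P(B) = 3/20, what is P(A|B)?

P(A|B) = P(A ∩ B) / P(B)
= (1/20) / (3/20)
= 1/3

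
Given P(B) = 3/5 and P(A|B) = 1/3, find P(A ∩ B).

By definition, P(A|B) = P(A ∩ B) / P(B)
So P(A ∩ B) = P(A|B) × P(B)
= 1/3 × 3/5
= 1/5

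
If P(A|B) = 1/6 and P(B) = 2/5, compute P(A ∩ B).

By definition, P(A|B) = P(A ∩ B) / P(B)
So P(A ∩ B) = P(A|B) × P(B)
= 1/6 × 2/5
= 1/15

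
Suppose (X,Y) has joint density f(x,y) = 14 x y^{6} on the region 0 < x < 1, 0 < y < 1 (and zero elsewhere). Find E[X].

E[X] = ∫_0^1 ∫_0^1 x × f(x,y) dy dx
= ∫_0^1 ∫_0^1 x × (14 x y^{6}) dy dx
= \frac{2}{3}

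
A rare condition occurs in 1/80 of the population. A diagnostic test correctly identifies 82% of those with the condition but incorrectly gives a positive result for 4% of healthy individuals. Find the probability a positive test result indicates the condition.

Let D = the rare event, + = positive/flagged.
P(D) = 1/80
P(+|D) = 82/100 = 41/50
P(+|D') = 4/100 = 1/25
P(+) = P(+|D)P(D) + P(+|D')P(D')
     = \frac{41}{50} × \frac{1}{80} + \frac{1}{25} × \frac{79}{80}
     = \frac{199}{4000}
P(D|+) = P(+|D)P(D)/P(+) = \frac{41}{199}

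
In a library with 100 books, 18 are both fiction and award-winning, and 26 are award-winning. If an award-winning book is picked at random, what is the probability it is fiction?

P(A ∩ B) = 18/100 = 9/50
P(B) = 26/100 = 13/50
P(A|B) = P(A ∩ B) / P(B) = (9/50) / (13/50) = 9/13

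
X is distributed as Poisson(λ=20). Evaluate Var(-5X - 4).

For X ~ Poisson(λ=20):
Var(X) = 20
Var(-5X - 4) = (-5)² × Var(X) = 25 × 20 = 500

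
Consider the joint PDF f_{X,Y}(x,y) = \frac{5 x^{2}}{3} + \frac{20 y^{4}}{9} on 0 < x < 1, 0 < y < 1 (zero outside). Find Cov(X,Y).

E[XY] = ∫∫ xy × f(x,y) dx dy = \frac{85}{216}
E[X] = \frac{23}{36}
E[Y] = \frac{35}{54}
Cov(X,Y) = E[XY] - E[X]E[Y] = - \frac{5}{243}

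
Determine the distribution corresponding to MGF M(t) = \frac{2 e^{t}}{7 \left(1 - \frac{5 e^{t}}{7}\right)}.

The MGF M(t) = \frac{2 e^{t}}{7 \left(1 - \frac{5 e^{t}}{7}\right)} is the standard form for the Geometric distribution.
Comparing with the known MGF formula identifies: Geometric(p=2/7), X = trial number of first success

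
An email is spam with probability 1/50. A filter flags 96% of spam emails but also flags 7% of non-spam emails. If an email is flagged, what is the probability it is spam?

Let D = the rare event, + = positive/flagged.
P(D) = 1/50
P(+|D) = 96/100 = 24/25
P(+|D') = 7/100
P(+) = P(+|D)P(D) + P(+|D')P(D')
     = \frac{24}{25} × \frac{1}{50} + \frac{7}{100} × \frac{49}{50}
     = \frac{439}{5000}
P(D|+) = P(+|D)P(D)/P(+) = \frac{96}{439}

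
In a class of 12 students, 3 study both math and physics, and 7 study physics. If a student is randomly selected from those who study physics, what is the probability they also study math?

P(A ∩ B) = 3/12 = 1/4
P(B) = 7/12
P(A|B) = P(A ∩ B) / P(B) = (1/4) / (7/12) = 3/7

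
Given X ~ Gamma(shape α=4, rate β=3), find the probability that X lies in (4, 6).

P(4 < X < 6) = ∫_{4}^{6} f(x) dx
where f(x) = \frac{27 x^{3} e^{- 3 x}}{2}
= \frac{-1153 + 373 e^{6}}{e^{18}}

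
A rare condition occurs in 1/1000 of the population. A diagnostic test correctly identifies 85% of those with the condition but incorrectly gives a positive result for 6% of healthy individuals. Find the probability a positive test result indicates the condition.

Let D = the rare event, + = positive/flagged.
P(D) = 1/1000
P(+|D) = 85/100 = 17/20
P(+|D') = 6/100 = 3/50
P(+) = P(+|D)P(D) + P(+|D')P(D')
     = \frac{17}{20} × \frac{1}{1000} + \frac{3}{50} × \frac{999}{1000}
     = \frac{6079}{100000}
P(D|+) = P(+|D)P(D)/P(+) = \frac{85}{6079}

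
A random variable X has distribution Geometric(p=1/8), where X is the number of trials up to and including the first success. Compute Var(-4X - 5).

For X ~ Geometric(p=1/8), where X is the number of trials up to and including the first success:
Var(X) = 56
Var(-4X - 5) = (-4)² × Var(X) = 16 × 56 = 896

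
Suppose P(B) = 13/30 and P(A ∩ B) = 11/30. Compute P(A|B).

P(A|B) = P(A ∩ B) / P(B)
= (11/30) / (13/30)
= 11/13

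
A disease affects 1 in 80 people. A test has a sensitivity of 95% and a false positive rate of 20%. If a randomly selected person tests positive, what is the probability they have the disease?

Let D = the rare event, + = positive/flagged.
P(D) = 1/80
P(+|D) = 95/100 = 19/20
P(+|D') = 20/100 = 1/5
P(+) = P(+|D)P(D) + P(+|D')P(D')
     = \frac{19}{20} × \frac{1}{80} + \frac{1}{5} × \frac{79}{80}
     = \frac{67}{320}
P(D|+) = P(+|D)P(D)/P(+) = \frac{19}{335}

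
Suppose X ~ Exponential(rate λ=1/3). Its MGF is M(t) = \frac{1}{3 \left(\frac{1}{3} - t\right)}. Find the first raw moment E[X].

To find E[X], compute M^(1)(0):
M^(1)(t) = \frac{1}{3 \left(\frac{1}{3} - t\right)^{2}}
M^(1)(0) = 3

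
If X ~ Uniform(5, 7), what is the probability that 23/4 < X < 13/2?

P(23/4 < X < 13/2) = ∫_{23/4}^{13/2} f(x) dx
where f(x) = \frac{1}{2}
= \frac{3}{8}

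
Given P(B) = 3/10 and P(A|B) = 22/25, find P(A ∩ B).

By definition, P(A|B) = P(A ∩ B) / P(B)
So P(A ∩ B) = P(A|B) × P(B)
= 22/25 × 3/10
= 33/125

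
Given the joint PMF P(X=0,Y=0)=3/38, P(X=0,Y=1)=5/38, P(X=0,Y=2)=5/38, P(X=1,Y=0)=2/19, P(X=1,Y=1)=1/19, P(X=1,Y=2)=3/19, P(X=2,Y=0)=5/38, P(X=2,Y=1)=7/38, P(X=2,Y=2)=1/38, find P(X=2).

P(X=2) = P(X=2,Y=0) + P(X=2,Y=1) + P(X=2,Y=2)
= 5/38 + 7/38 + 1/38
= 13/38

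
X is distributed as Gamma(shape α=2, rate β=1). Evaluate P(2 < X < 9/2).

P(2 < X < 9/2) = ∫_{2}^{9/2} f(x) dx
where f(x) = x e^{- x}
= - \frac{11}{2 e^{\frac{9}{2}}} + \frac{3}{e^{2}}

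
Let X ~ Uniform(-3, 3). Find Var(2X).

For X ~ Uniform(-3, 3):
Var(X) = 3
Var(2X) = (2)² × Var(X) = 4 × 3 = 12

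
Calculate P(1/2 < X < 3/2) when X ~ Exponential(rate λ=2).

P(1/2 < X < 3/2) = ∫_{1/2}^{3/2} f(x) dx
where f(x) = 2 e^{- 2 x}
= - \frac{1 - e^{2}}{e^{3}}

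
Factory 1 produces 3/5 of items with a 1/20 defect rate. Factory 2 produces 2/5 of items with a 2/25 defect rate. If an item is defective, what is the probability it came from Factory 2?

Using Bayes' theorem:
P(F1) = 3/5, P(D|F1) = 1/20
P(F2) = 2/5, P(D|F2) = 2/25
P(D) = P(D|F1)P(F1) + P(D|F2)P(F2)
     = \frac{31}{500}
P(F2|D) = P(D|F2)P(F2) / P(D)
= \frac{16}{31}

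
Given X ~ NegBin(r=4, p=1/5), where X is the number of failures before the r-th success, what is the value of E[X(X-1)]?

E[X(X-1)] = E[X² - X] = E[X²] - E[X]
E[X] = 16
E[X²] = Var(X) + (E[X])² = 80 + (16)² = 336
E[X(X-1)] = 336 - 16 = 320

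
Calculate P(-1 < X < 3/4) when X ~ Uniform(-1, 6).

P(-1 < X < 3/4) = ∫_{-1}^{3/4} f(x) dx
where f(x) = \frac{1}{7}
= \frac{1}{4}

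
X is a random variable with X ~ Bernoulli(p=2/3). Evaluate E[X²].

Using the identity E[X²] = Var(X) + (E[X])²:
E[X] = \frac{2}{3}
Var(X) = \frac{2}{9}
E[X²] = \frac{2}{9} + (\frac{2}{3})²
= \frac{2}{3}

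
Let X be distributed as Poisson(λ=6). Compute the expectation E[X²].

Using the identity E[X²] = Var(X) + (E[X])²:
E[X] = 6
Var(X) = 6
E[X²] = 6 + (6)²
= 42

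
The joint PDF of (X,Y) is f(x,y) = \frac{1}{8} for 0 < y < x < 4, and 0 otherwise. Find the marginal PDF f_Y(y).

f_Y(y) = ∫_y^4 \frac{1}{8} dx = \frac{1}{2} - \frac{y}{8}
for 0 < y < 4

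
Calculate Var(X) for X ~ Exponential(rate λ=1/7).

For X ~ Exponential(rate λ=1/7):
Var(X) = 49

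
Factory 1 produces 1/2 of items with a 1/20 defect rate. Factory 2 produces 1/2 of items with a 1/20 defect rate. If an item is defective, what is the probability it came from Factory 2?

Using Bayes' theorem:
P(F1) = 1/2, P(D|F1) = 1/20
P(F2) = 1/2, P(D|F2) = 1/20
P(D) = P(D|F1)P(F1) + P(D|F2)P(F2)
     = \frac{1}{20}
P(F2|D) = P(D|F2)P(F2) / P(D)
= \frac{1}{2}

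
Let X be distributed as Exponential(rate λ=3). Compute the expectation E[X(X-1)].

E[X(X-1)] = E[X² - X] = E[X²] - E[X]
E[X] = \frac{1}{3}
E[X²] = Var(X) + (E[X])² = \frac{1}{9} + (\frac{1}{3})² = \frac{2}{9}
E[X(X-1)] = \frac{2}{9} - \frac{1}{3} = - \frac{1}{9}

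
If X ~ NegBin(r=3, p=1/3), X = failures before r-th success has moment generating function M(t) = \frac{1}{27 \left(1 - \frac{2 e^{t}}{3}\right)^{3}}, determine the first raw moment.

To find E[X], compute M^(1)(0):
M^(1)(t) = \frac{2 e^{t}}{27 \left(1 - \frac{2 e^{t}}{3}\right)^{4}}
M^(1)(0) = 6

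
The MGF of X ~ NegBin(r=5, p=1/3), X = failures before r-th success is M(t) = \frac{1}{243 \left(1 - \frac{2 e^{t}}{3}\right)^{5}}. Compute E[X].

To find E[X], compute M^(1)(0):
M^(1)(t) = \frac{10 e^{t}}{729 \left(1 - \frac{2 e^{t}}{3}\right)^{6}}
M^(1)(0) = 10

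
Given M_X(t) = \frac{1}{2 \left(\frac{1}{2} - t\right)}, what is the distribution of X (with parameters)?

The MGF M(t) = \frac{1}{2 \left(\frac{1}{2} - t\right)} is the standard form for the Exponential distribution.
Comparing with the known MGF formula identifies: Exponential(rate λ=1/2)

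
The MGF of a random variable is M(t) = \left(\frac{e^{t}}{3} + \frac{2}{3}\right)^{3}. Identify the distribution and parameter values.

The MGF M(t) = \left(\frac{e^{t}}{3} + \frac{2}{3}\right)^{3} is the standard form for the Binomial distribution.
Comparing with the known MGF formula identifies: Binomial(n=3, p=1/3)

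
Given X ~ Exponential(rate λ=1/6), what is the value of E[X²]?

Using the identity E[X²] = Var(X) + (E[X])²:
E[X] = 6
Var(X) = 36
E[X²] = 36 + (6)²
= 72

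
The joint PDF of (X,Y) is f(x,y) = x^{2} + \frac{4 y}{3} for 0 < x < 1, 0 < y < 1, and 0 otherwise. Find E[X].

E[X] = ∫_0^1 ∫_0^1 x × f(x,y) dy dx
= ∫_0^1 ∫_0^1 x × (x^{2} + \frac{4 y}{3}) dy dx
= \frac{7}{12}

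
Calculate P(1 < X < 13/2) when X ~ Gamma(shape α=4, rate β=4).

P(1 < X < 13/2) = ∫_{1}^{13/2} f(x) dx
where f(x) = \frac{128 x^{3} e^{- 4 x}}{3}
= \frac{-9883 + 71 e^{22}}{3 e^{26}}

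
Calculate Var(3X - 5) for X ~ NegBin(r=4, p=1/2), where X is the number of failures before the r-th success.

For X ~ NegBin(r=4, p=1/2), where X is the number of failures before the r-th success:
Var(X) = 8
Var(3X - 5) = (3)² × Var(X) = 9 × 8 = 72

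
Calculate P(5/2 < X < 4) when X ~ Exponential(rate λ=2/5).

P(5/2 < X < 4) = ∫_{5/2}^{4} f(x) dx
where f(x) = \frac{2 e^{- \frac{2 x}{5}}}{5}
= - \frac{1}{e^{\frac{8}{5}}} + e^{-1}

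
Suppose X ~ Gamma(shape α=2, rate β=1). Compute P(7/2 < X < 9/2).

P(7/2 < X < 9/2) = ∫_{7/2}^{9/2} f(x) dx
where f(x) = x e^{- x}
= \frac{-11 + 9 e}{2 e^{\frac{9}{2}}}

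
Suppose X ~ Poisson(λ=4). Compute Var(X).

For X ~ Poisson(λ=4):
Var(X) = 4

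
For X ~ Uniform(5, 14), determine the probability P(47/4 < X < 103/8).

P(47/4 < X < 103/8) = ∫_{47/4}^{103/8} f(x) dx
where f(x) = \frac{1}{9}
= \frac{1}{8}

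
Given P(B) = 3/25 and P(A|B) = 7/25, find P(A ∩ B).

By definition, P(A|B) = P(A ∩ B) / P(B)
So P(A ∩ B) = P(A|B) × P(B)
= 7/25 × 3/25
= 21/625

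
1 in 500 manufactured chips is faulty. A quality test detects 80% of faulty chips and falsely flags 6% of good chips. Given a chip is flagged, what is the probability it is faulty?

Let D = the rare event, + = positive/flagged.
P(D) = 1/500
P(+|D) = 80/100 = 4/5
P(+|D') = 6/100 = 3/50
P(+) = P(+|D)P(D) + P(+|D')P(D')
     = \frac{4}{5} × \frac{1}{500} + \frac{3}{50} × \frac{499}{500}
     = \frac{1537}{25000}
P(D|+) = P(+|D)P(D)/P(+) = \frac{40}{1537}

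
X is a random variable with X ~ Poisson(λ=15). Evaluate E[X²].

Using the identity E[X²] = Var(X) + (E[X])²:
E[X] = 15
Var(X) = 15
E[X²] = 15 + (15)²
= 240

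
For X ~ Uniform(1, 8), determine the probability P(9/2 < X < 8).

P(9/2 < X < 8) = ∫_{9/2}^{8} f(x) dx
where f(x) = \frac{1}{7}
= \frac{1}{2}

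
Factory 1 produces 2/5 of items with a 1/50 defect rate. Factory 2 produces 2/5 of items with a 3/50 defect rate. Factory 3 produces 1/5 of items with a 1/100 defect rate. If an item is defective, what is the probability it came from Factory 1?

Using Bayes' theorem:
P(F1) = 2/5, P(D|F1) = 1/50
P(F2) = 2/5, P(D|F2) = 3/50
P(F3) = 1/5, P(D|F3) = 1/100
P(D) = P(D|F1)P(F1) + P(D|F2)P(F2) + P(D|F3)P(F3)
     = \frac{17}{500}
P(F1|D) = P(D|F1)P(F1) / P(D)
= \frac{4}{17}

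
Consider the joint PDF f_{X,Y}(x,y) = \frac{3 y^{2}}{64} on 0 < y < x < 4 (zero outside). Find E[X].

f_X(x) = ∫_0^x \frac{3 y^{2}}{64} dy = \frac{x^{3}}{64}
E[X] = ∫_0^4 x × (\frac{x^{3}}{64}) dx = \frac{16}{5}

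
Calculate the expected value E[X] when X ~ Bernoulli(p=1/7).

For X ~ Bernoulli(p=1/7), the expected value is:
E[X] = \frac{1}{7}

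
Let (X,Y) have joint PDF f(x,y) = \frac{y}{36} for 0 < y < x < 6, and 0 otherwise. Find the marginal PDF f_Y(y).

f_Y(y) = ∫_y^6 \frac{y}{36} dx = \frac{y \left(6 - y\right)}{36}
for 0 < y < 6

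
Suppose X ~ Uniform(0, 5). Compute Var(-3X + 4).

For X ~ Uniform(0, 5):
Var(X) = \frac{25}{12}
Var(-3X + 4) = (-3)² × Var(X) = 9 × \frac{25}{12} = \frac{75}{4}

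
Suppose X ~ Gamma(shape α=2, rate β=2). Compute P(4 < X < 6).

P(4 < X < 6) = ∫_{4}^{6} f(x) dx
where f(x) = 4 x e^{- 2 x}
= \frac{-13 + 9 e^{4}}{e^{12}}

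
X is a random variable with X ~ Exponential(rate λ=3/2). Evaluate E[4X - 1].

For X ~ Exponential(rate λ=3/2):
E[X] = \frac{2}{3}
E[4X - 1] = 4 × E[X] - 1 = \frac{5}{3}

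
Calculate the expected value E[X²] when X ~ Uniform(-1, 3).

Using the identity E[X²] = Var(X) + (E[X])²:
E[X] = 1
Var(X) = \frac{4}{3}
E[X²] = \frac{4}{3} + (1)²
= \frac{7}{3}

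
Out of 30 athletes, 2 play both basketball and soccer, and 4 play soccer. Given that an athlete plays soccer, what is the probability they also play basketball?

P(A ∩ B) = 2/30 = 1/15
P(B) = 4/30 = 2/15
P(A|B) = P(A ∩ B) / P(B) = (1/15) / (2/15) = 1/2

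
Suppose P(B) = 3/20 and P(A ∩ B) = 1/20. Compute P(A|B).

P(A|B) = P(A ∩ B) / P(B)
= (1/20) / (3/20)
= 1/3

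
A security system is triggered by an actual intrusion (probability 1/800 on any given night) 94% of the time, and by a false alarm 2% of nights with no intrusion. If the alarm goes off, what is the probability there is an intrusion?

Let D = the rare event, + = positive/flagged.
P(D) = 1/800
P(+|D) = 94/100 = 47/50
P(+|D') = 2/100 = 1/50
P(+) = P(+|D)P(D) + P(+|D')P(D')
     = \frac{47}{50} × \frac{1}{800} + \frac{1}{50} × \frac{799}{800}
     = \frac{423}{20000}
P(D|+) = P(+|D)P(D)/P(+) = \frac{1}{18}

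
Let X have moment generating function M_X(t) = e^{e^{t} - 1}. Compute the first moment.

To find E[X], compute M^(1)(0):
M^(1)(t) = e^{t} e^{e^{t} - 1}
M^(1)(0) = 1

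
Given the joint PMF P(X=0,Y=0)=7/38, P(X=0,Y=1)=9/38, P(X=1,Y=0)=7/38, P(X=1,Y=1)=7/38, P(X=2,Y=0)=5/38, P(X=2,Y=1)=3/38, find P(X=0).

P(X=0) = P(X=0,Y=0) + P(X=0,Y=1)
= 7/38 + 9/38
= 8/19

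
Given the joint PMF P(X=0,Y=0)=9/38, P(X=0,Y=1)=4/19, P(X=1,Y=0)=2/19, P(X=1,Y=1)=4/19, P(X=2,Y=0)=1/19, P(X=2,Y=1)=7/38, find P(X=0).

P(X=0) = P(X=0,Y=0) + P(X=0,Y=1)
= 9/38 + 4/19
= 17/38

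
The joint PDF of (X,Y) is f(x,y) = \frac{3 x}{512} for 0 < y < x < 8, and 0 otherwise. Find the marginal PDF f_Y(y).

f_Y(y) = ∫_y^8 \frac{3 x}{512} dx = \frac{3}{16} - \frac{3 y^{2}}{1024}
for 0 < y < 8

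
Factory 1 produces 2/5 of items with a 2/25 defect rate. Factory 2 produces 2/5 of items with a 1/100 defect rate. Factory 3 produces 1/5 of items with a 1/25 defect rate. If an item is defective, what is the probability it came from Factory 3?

Using Bayes' theorem:
P(F1) = 2/5, P(D|F1) = 2/25
P(F2) = 2/5, P(D|F2) = 1/100
P(F3) = 1/5, P(D|F3) = 1/25
P(D) = P(D|F1)P(F1) + P(D|F2)P(F2) + P(D|F3)P(F3)
     = \frac{11}{250}
P(F3|D) = P(D|F3)P(F3) / P(D)
= \frac{2}{11}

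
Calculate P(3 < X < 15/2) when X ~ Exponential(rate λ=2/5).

P(3 < X < 15/2) = ∫_{3}^{15/2} f(x) dx
where f(x) = \frac{2 e^{- \frac{2 x}{5}}}{5}
= - \frac{1}{e^{3}} + e^{- \frac{6}{5}}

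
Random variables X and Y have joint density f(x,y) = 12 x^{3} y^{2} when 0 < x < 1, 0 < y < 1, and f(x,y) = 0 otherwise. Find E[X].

E[X] = ∫_0^1 ∫_0^1 x × f(x,y) dy dx
= ∫_0^1 ∫_0^1 x × (12 x^{3} y^{2}) dy dx
= \frac{4}{5}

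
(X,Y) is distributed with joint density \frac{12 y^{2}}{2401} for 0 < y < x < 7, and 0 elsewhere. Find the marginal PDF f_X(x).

f_X(x) = ∫_0^x \frac{12 y^{2}}{2401} dy = \frac{4 x^{3}}{2401}
for 0 < x < 7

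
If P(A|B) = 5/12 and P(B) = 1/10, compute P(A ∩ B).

By definition, P(A|B) = P(A ∩ B) / P(B)
So P(A ∩ B) = P(A|B) × P(B)
= 5/12 × 1/10
= 1/24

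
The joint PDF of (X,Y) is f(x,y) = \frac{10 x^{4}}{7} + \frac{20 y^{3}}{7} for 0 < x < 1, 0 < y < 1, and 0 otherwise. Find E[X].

E[X] = ∫_0^1 ∫_0^1 x × f(x,y) dy dx
= ∫_0^1 ∫_0^1 x × (\frac{10 x^{4}}{7} + \frac{20 y^{3}}{7}) dy dx
= \frac{25}{42}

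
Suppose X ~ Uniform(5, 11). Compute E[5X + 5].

For X ~ Uniform(5, 11):
E[X] = 8
E[5X + 5] = 5 × E[X] + 5 = 45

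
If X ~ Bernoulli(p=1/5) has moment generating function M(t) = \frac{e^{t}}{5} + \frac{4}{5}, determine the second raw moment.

To find E[X^2], compute M^(2)(0):
M^(1)(t) = \frac{e^{t}}{5}
M^(2)(t) = \frac{e^{t}}{5}
M^(2)(0) = \frac{1}{5}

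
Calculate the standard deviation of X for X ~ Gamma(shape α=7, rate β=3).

For X ~ Gamma(shape α=7, rate β=3):
Var(X) = \frac{7}{9}
SD(X) = √(Var(X)) = √(\frac{7}{9}) = \frac{\sqrt{7}}{3}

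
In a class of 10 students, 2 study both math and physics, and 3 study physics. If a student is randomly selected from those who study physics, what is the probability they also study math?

P(A ∩ B) = 2/10 = 1/5
P(B) = 3/10
P(A|B) = P(A ∩ B) / P(B) = (1/5) / (3/10) = 2/3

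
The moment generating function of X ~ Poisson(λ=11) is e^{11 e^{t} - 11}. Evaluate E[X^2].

To find E[X^2], compute M^(2)(0):
M^(1)(t) = 11 e^{t} e^{11 e^{t} - 11}
M^(2)(t) = 121 e^{2 t} e^{11 e^{t} - 11} + 11 e^{t} e^{11 e^{t} - 11}
M^(2)(0) = 132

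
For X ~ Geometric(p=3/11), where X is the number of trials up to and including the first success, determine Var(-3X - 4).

For X ~ Geometric(p=3/11), where X is the number of trials up to and including the first success:
Var(X) = \frac{88}{9}
Var(-3X - 4) = (-3)² × Var(X) = 9 × \frac{88}{9} = 88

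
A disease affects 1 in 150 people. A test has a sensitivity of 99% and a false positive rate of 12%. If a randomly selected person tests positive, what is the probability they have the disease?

Let D = the rare event, + = positive/flagged.
P(D) = 1/150
P(+|D) = 99/100
P(+|D') = 12/100 = 3/25
P(+) = P(+|D)P(D) + P(+|D')P(D')
     = \frac{99}{100} × \frac{1}{150} + \frac{3}{25} × \frac{149}{150}
     = \frac{629}{5000}
P(D|+) = P(+|D)P(D)/P(+) = \frac{33}{629}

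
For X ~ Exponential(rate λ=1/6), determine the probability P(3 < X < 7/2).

P(3 < X < 7/2) = ∫_{3}^{7/2} f(x) dx
where f(x) = \frac{e^{- \frac{x}{6}}}{6}
= - \frac{1}{e^{\frac{7}{12}}} + e^{- \frac{1}{2}}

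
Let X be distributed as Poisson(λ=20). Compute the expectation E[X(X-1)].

E[X(X-1)] = E[X² - X] = E[X²] - E[X]
E[X] = 20
E[X²] = Var(X) + (E[X])² = 20 + (20)² = 420
E[X(X-1)] = 420 - 20 = 400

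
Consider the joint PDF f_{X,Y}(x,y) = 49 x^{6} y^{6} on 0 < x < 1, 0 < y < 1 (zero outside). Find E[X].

E[X] = ∫_0^1 ∫_0^1 x × f(x,y) dy dx
= ∫_0^1 ∫_0^1 x × (49 x^{6} y^{6}) dy dx
= \frac{7}{8}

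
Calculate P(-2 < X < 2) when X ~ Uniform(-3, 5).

P(-2 < X < 2) = ∫_{-2}^{2} f(x) dx
where f(x) = \frac{1}{8}
= \frac{1}{2}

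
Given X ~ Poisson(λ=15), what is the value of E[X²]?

Using the identity E[X²] = Var(X) + (E[X])²:
E[X] = 15
Var(X) = 15
E[X²] = 15 + (15)²
= 240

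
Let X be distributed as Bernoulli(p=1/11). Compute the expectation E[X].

For X ~ Bernoulli(p=1/11), the expected value is:
E[X] = \frac{1}{11}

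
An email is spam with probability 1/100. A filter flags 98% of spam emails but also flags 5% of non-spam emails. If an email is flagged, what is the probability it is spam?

Let D = the rare event, + = positive/flagged.
P(D) = 1/100
P(+|D) = 98/100 = 49/50
P(+|D') = 5/100 = 1/20
P(+) = P(+|D)P(D) + P(+|D')P(D')
     = \frac{49}{50} × \frac{1}{100} + \frac{1}{20} × \frac{99}{100}
     = \frac{593}{10000}
P(D|+) = P(+|D)P(D)/P(+) = \frac{98}{593}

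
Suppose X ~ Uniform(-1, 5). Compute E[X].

For X ~ Uniform(-1, 5), the expected value is:
E[X] = 2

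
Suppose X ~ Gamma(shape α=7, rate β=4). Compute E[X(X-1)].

E[X(X-1)] = E[X² - X] = E[X²] - E[X]
E[X] = \frac{7}{4}
E[X²] = Var(X) + (E[X])² = \frac{7}{16} + (\frac{7}{4})² = \frac{7}{2}
E[X(X-1)] = \frac{7}{2} - \frac{7}{4} = \frac{7}{4}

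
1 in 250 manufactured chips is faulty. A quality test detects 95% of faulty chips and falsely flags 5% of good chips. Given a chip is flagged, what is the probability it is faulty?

Let D = the rare event, + = positive/flagged.
P(D) = 1/250
P(+|D) = 95/100 = 19/20
P(+|D') = 5/100 = 1/20
P(+) = P(+|D)P(D) + P(+|D')P(D')
     = \frac{19}{20} × \frac{1}{250} + \frac{1}{20} × \frac{249}{250}
     = \frac{67}{1250}
P(D|+) = P(+|D)P(D)/P(+) = \frac{19}{268}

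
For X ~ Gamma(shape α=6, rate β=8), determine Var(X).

For X ~ Gamma(shape α=6, rate β=8):
Var(X) = \frac{3}{32}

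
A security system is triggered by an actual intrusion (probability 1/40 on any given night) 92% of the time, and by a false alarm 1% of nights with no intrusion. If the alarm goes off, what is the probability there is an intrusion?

Let D = the rare event, + = positive/flagged.
P(D) = 1/40
P(+|D) = 92/100 = 23/25
P(+|D') = 1/100
P(+) = P(+|D)P(D) + P(+|D')P(D')
     = \frac{23}{25} × \frac{1}{40} + \frac{1}{100} × \frac{39}{40}
     = \frac{131}{4000}
P(D|+) = P(+|D)P(D)/P(+) = \frac{92}{131}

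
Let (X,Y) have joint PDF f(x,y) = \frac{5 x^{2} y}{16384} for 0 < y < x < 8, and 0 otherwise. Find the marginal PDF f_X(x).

f_X(x) = ∫_0^x \frac{5 x^{2} y}{16384} dy = \frac{5 x^{4}}{32768}
for 0 < x < 8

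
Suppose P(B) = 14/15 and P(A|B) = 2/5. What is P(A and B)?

By definition, P(A|B) = P(A ∩ B) / P(B)
So P(A ∩ B) = P(A|B) × P(B)
= 2/5 × 14/15
= 28/75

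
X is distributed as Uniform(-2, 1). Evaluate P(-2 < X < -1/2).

P(-2 < X < -1/2) = ∫_{-2}^{-1/2} f(x) dx
where f(x) = \frac{1}{3}
= \frac{1}{2}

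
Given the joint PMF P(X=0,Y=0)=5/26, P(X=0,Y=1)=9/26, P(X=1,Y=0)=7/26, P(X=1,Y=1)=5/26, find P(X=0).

P(X=0) = P(X=0,Y=0) + P(X=0,Y=1)
= 5/26 + 9/26
= 7/13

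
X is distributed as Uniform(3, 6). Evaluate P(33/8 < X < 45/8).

P(33/8 < X < 45/8) = ∫_{33/8}^{45/8} f(x) dx
where f(x) = \frac{1}{3}
= \frac{1}{2}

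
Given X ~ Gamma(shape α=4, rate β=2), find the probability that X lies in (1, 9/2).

P(1 < X < 9/2) = ∫_{1}^{9/2} f(x) dx
where f(x) = \frac{8 x^{3} e^{- 2 x}}{3}
= \frac{-516 + 19 e^{7}}{3 e^{9}}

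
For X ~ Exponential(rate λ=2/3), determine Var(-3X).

For X ~ Exponential(rate λ=2/3):
Var(X) = \frac{9}{4}
Var(-3X) = (-3)² × Var(X) = 9 × \frac{9}{4} = \frac{81}{4}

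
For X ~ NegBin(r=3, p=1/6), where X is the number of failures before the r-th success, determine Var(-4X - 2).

For X ~ NegBin(r=3, p=1/6), where X is the number of failures before the r-th success:
Var(X) = 90
Var(-4X - 2) = (-4)² × Var(X) = 16 × 90 = 1440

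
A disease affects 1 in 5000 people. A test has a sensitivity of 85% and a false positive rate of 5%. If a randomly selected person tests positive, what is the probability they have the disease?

Let D = the rare event, + = positive/flagged.
P(D) = 1/5000
P(+|D) = 85/100 = 17/20
P(+|D') = 5/100 = 1/20
P(+) = P(+|D)P(D) + P(+|D')P(D')
     = \frac{17}{20} × \frac{1}{5000} + \frac{1}{20} × \frac{4999}{5000}
     = \frac{627}{12500}
P(D|+) = P(+|D)P(D)/P(+) = \frac{17}{5016}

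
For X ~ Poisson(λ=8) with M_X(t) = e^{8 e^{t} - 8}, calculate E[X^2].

To find E[X^2], compute M^(2)(0):
M^(1)(t) = 8 e^{t} e^{8 e^{t} - 8}
M^(2)(t) = 64 e^{2 t} e^{8 e^{t} - 8} + 8 e^{t} e^{8 e^{t} - 8}
M^(2)(0) = 72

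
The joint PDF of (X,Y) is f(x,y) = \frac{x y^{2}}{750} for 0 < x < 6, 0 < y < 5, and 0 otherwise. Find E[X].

f_X(x) = ∫_0^5 \frac{x y^{2}}{750} dy = \frac{x}{18}
E[X] = ∫_0^6 x × (\frac{x}{18}) dx = 4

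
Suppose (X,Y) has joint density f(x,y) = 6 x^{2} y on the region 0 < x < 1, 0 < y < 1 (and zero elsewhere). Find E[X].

E[X] = ∫_0^1 ∫_0^1 x × f(x,y) dy dx
= ∫_0^1 ∫_0^1 x × (6 x^{2} y) dy dx
= \frac{3}{4}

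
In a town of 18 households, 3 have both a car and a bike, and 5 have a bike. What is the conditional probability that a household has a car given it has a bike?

P(A ∩ B) = 3/18 = 1/6
P(B) = 5/18
P(A|B) = P(A ∩ B) / P(B) = (1/6) / (5/18) = 3/5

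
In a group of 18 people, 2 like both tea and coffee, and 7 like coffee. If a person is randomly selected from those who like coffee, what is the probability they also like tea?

P(A ∩ B) = 2/18 = 1/9
P(B) = 7/18
P(A|B) = P(A ∩ B) / P(B) = (1/9) / (7/18) = 2/7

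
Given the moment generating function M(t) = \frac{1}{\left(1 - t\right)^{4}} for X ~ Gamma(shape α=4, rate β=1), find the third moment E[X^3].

To find E[X^3], compute M^(3)(0):
M^(1)(t) = \frac{4}{\left(1 - t\right)^{5}}
M^(2)(t) = \frac{20}{\left(1 - t\right)^{6}}
M^(3)(t) = \frac{120}{\left(1 - t\right)^{7}}
M^(3)(0) = 120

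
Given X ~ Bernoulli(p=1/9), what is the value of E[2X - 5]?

For X ~ Bernoulli(p=1/9):
E[X] = \frac{1}{9}
E[2X - 5] = 2 × E[X] - 5 = - \frac{43}{9}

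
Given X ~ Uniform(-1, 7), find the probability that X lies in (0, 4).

P(0 < X < 4) = ∫_{0}^{4} f(x) dx
where f(x) = \frac{1}{8}
= \frac{1}{2}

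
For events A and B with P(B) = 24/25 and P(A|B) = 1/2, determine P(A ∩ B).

By definition, P(A|B) = P(A ∩ B) / P(B)
So P(A ∩ B) = P(A|B) × P(B)
= 1/2 × 24/25
= 12/25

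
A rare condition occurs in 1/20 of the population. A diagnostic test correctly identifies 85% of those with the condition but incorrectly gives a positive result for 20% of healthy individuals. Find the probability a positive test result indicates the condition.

Let D = the rare event, + = positive/flagged.
P(D) = 1/20
P(+|D) = 85/100 = 17/20
P(+|D') = 20/100 = 1/5
P(+) = P(+|D)P(D) + P(+|D')P(D')
     = \frac{17}{20} × \frac{1}{20} + \frac{1}{5} × \frac{19}{20}
     = \frac{93}{400}
P(D|+) = P(+|D)P(D)/P(+) = \frac{17}{93}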